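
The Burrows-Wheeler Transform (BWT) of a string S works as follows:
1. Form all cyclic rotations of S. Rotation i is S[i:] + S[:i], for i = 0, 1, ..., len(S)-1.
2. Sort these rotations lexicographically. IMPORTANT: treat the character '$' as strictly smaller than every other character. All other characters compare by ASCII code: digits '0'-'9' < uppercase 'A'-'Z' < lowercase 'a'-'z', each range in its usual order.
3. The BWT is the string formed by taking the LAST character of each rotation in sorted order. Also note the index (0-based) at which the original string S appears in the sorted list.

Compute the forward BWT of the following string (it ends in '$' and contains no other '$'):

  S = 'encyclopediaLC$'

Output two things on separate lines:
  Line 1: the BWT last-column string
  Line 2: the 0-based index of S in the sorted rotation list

Answer: CLaiynep$dceloc
8

Derivation:
All 15 rotations (rotation i = S[i:]+S[:i]):
  rot[0] = encyclopediaLC$
  rot[1] = ncyclopediaLC$e
  rot[2] = cyclopediaLC$en
  rot[3] = yclopediaLC$enc
  rot[4] = clopediaLC$ency
  rot[5] = lopediaLC$encyc
  rot[6] = opediaLC$encycl
  rot[7] = pediaLC$encyclo
  rot[8] = ediaLC$encyclop
  rot[9] = diaLC$encyclope
  rot[10] = iaLC$encycloped
  rot[11] = aLC$encyclopedi
  rot[12] = LC$encyclopedia
  rot[13] = C$encyclopediaL
  rot[14] = $encyclopediaLC
Sorted (with $ < everything):
  sorted[0] = $encyclopediaLC  (last char: 'C')
  sorted[1] = C$encyclopediaL  (last char: 'L')
  sorted[2] = LC$encyclopedia  (last char: 'a')
  sorted[3] = aLC$encyclopedi  (last char: 'i')
  sorted[4] = clopediaLC$ency  (last char: 'y')
  sorted[5] = cyclopediaLC$en  (last char: 'n')
  sorted[6] = diaLC$encyclope  (last char: 'e')
  sorted[7] = ediaLC$encyclop  (last char: 'p')
  sorted[8] = encyclopediaLC$  (last char: '$')
  sorted[9] = iaLC$encycloped  (last char: 'd')
  sorted[10] = lopediaLC$encyc  (last char: 'c')
  sorted[11] = ncyclopediaLC$e  (last char: 'e')
  sorted[12] = opediaLC$encycl  (last char: 'l')
  sorted[13] = pediaLC$encyclo  (last char: 'o')
  sorted[14] = yclopediaLC$enc  (last char: 'c')
Last column: CLaiynep$dceloc
Original string S is at sorted index 8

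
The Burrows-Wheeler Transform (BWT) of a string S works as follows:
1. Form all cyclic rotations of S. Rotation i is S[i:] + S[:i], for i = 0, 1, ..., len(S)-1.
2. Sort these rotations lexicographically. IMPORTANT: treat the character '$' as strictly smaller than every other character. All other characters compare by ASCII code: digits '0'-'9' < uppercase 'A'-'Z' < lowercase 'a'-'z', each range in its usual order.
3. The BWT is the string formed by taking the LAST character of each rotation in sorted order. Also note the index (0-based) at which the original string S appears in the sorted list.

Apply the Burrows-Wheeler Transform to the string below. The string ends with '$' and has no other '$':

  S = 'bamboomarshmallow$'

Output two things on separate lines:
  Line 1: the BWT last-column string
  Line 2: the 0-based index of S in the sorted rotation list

All 18 rotations (rotation i = S[i:]+S[:i]):
  rot[0] = bamboomarshmallow$
  rot[1] = amboomarshmallow$b
  rot[2] = mboomarshmallow$ba
  rot[3] = boomarshmallow$bam
  rot[4] = oomarshmallow$bamb
  rot[5] = omarshmallow$bambo
  rot[6] = marshmallow$bamboo
  rot[7] = arshmallow$bamboom
  rot[8] = rshmallow$bambooma
  rot[9] = shmallow$bamboomar
  rot[10] = hmallow$bamboomars
  rot[11] = mallow$bamboomarsh
  rot[12] = allow$bamboomarshm
  rot[13] = llow$bamboomarshma
  rot[14] = low$bamboomarshmal
  rot[15] = ow$bamboomarshmall
  rot[16] = w$bamboomarshmallo
  rot[17] = $bamboomarshmallow
Sorted (with $ < everything):
  sorted[0] = $bamboomarshmallow  (last char: 'w')
  sorted[1] = allow$bamboomarshm  (last char: 'm')
  sorted[2] = amboomarshmallow$b  (last char: 'b')
  sorted[3] = arshmallow$bamboom  (last char: 'm')
  sorted[4] = bamboomarshmallow$  (last char: '$')
  sorted[5] = boomarshmallow$bam  (last char: 'm')
  sorted[6] = hmallow$bamboomars  (last char: 's')
  sorted[7] = llow$bamboomarshma  (last char: 'a')
  sorted[8] = low$bamboomarshmal  (last char: 'l')
  sorted[9] = mallow$bamboomarsh  (last char: 'h')
  sorted[10] = marshmallow$bamboo  (last char: 'o')
  sorted[11] = mboomarshmallow$ba  (last char: 'a')
  sorted[12] = omarshmallow$bambo  (last char: 'o')
  sorted[13] = oomarshmallow$bamb  (last char: 'b')
  sorted[14] = ow$bamboomarshmall  (last char: 'l')
  sorted[15] = rshmallow$bambooma  (last char: 'a')
  sorted[16] = shmallow$bamboomar  (last char: 'r')
  sorted[17] = w$bamboomarshmallo  (last char: 'o')
Last column: wmbm$msalhoaoblaro
Original string S is at sorted index 4

Answer: wmbm$msalhoaoblaro
4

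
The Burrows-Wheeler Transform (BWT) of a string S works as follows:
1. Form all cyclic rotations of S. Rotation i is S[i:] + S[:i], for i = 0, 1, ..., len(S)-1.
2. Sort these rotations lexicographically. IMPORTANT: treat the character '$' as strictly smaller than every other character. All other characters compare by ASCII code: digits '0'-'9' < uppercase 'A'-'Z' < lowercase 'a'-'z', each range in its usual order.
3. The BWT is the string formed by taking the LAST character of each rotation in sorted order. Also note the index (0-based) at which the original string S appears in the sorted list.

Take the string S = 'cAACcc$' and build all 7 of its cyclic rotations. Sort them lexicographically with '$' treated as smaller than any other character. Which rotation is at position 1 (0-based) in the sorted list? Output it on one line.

All 7 rotations (rotation i = S[i:]+S[:i]):
  rot[0] = cAACcc$
  rot[1] = AACcc$c
  rot[2] = ACcc$cA
  rot[3] = Ccc$cAA
  rot[4] = cc$cAAC
  rot[5] = c$cAACc
  rot[6] = $cAACcc
Sorted (with $ < everything):
  sorted[0] = $cAACcc
  sorted[1] = AACcc$c
  sorted[2] = ACcc$cA
  sorted[3] = Ccc$cAA
  sorted[4] = c$cAACc
  sorted[5] = cAACcc$
  sorted[6] = cc$cAAC
sorted[1] = AACcc$c

Answer: AACcc$c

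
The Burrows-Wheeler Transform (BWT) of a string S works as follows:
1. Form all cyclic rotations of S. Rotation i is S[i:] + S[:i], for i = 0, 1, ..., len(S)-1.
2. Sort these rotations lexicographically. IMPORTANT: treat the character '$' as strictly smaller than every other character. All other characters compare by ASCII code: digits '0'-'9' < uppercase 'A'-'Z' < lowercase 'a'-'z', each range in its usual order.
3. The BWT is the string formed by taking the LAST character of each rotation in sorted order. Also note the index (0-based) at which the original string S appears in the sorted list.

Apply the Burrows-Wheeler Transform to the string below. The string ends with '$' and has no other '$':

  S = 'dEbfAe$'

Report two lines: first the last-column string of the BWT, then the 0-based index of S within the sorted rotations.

Answer: efdE$Ab
4

Derivation:
All 7 rotations (rotation i = S[i:]+S[:i]):
  rot[0] = dEbfAe$
  rot[1] = EbfAe$d
  rot[2] = bfAe$dE
  rot[3] = fAe$dEb
  rot[4] = Ae$dEbf
  rot[5] = e$dEbfA
  rot[6] = $dEbfAe
Sorted (with $ < everything):
  sorted[0] = $dEbfAe  (last char: 'e')
  sorted[1] = Ae$dEbf  (last char: 'f')
  sorted[2] = EbfAe$d  (last char: 'd')
  sorted[3] = bfAe$dE  (last char: 'E')
  sorted[4] = dEbfAe$  (last char: '$')
  sorted[5] = e$dEbfA  (last char: 'A')
  sorted[6] = fAe$dEb  (last char: 'b')
Last column: efdE$Ab
Original string S is at sorted index 4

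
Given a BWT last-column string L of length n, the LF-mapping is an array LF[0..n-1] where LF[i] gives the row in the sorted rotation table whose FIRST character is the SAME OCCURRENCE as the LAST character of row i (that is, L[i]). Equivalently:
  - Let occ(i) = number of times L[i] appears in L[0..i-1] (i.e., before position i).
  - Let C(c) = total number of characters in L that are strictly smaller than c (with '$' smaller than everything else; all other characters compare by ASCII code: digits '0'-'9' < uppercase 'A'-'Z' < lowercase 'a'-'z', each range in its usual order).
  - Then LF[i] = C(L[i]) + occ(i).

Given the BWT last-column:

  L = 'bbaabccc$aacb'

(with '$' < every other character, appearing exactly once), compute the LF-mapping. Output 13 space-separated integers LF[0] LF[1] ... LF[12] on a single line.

Answer: 5 6 1 2 7 9 10 11 0 3 4 12 8

Derivation:
Char counts: '$':1, 'a':4, 'b':4, 'c':4
C (first-col start): C('$')=0, C('a')=1, C('b')=5, C('c')=9
L[0]='b': occ=0, LF[0]=C('b')+0=5+0=5
L[1]='b': occ=1, LF[1]=C('b')+1=5+1=6
L[2]='a': occ=0, LF[2]=C('a')+0=1+0=1
L[3]='a': occ=1, LF[3]=C('a')+1=1+1=2
L[4]='b': occ=2, LF[4]=C('b')+2=5+2=7
L[5]='c': occ=0, LF[5]=C('c')+0=9+0=9
L[6]='c': occ=1, LF[6]=C('c')+1=9+1=10
L[7]='c': occ=2, LF[7]=C('c')+2=9+2=11
L[8]='$': occ=0, LF[8]=C('$')+0=0+0=0
L[9]='a': occ=2, LF[9]=C('a')+2=1+2=3
L[10]='a': occ=3, LF[10]=C('a')+3=1+3=4
L[11]='c': occ=3, LF[11]=C('c')+3=9+3=12
L[12]='b': occ=3, LF[12]=C('b')+3=5+3=8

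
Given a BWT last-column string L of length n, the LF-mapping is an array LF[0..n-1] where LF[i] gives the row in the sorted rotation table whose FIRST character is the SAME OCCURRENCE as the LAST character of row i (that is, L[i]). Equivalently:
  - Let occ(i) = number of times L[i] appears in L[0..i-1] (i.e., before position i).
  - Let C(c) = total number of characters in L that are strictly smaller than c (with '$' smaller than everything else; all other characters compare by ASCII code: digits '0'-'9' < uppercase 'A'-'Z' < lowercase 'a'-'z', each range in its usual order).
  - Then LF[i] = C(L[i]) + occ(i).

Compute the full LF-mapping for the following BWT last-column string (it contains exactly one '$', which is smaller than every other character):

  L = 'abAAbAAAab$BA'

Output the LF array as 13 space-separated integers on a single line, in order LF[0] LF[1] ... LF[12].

Answer: 8 10 1 2 11 3 4 5 9 12 0 7 6

Derivation:
Char counts: '$':1, 'A':6, 'B':1, 'a':2, 'b':3
C (first-col start): C('$')=0, C('A')=1, C('B')=7, C('a')=8, C('b')=10
L[0]='a': occ=0, LF[0]=C('a')+0=8+0=8
L[1]='b': occ=0, LF[1]=C('b')+0=10+0=10
L[2]='A': occ=0, LF[2]=C('A')+0=1+0=1
L[3]='A': occ=1, LF[3]=C('A')+1=1+1=2
L[4]='b': occ=1, LF[4]=C('b')+1=10+1=11
L[5]='A': occ=2, LF[5]=C('A')+2=1+2=3
L[6]='A': occ=3, LF[6]=C('A')+3=1+3=4
L[7]='A': occ=4, LF[7]=C('A')+4=1+4=5
L[8]='a': occ=1, LF[8]=C('a')+1=8+1=9
L[9]='b': occ=2, LF[9]=C('b')+2=10+2=12
L[10]='$': occ=0, LF[10]=C('$')+0=0+0=0
L[11]='B': occ=0, LF[11]=C('B')+0=7+0=7
L[12]='A': occ=5, LF[12]=C('A')+5=1+5=6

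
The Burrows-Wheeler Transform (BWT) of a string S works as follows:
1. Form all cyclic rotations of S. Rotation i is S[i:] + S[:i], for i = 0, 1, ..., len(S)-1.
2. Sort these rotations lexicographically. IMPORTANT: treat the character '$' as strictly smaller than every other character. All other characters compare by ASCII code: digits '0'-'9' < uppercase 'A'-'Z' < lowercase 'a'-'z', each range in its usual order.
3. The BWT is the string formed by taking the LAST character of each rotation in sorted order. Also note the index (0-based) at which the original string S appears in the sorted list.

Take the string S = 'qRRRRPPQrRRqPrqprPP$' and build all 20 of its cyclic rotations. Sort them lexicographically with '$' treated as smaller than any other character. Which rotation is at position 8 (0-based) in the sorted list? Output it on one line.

Answer: RRPPQrRRqPrqprPP$qRR

Derivation:
All 20 rotations (rotation i = S[i:]+S[:i]):
  rot[0] = qRRRRPPQrRRqPrqprPP$
  rot[1] = RRRRPPQrRRqPrqprPP$q
  rot[2] = RRRPPQrRRqPrqprPP$qR
  rot[3] = RRPPQrRRqPrqprPP$qRR
  rot[4] = RPPQrRRqPrqprPP$qRRR
  rot[5] = PPQrRRqPrqprPP$qRRRR
  rot[6] = PQrRRqPrqprPP$qRRRRP
  rot[7] = QrRRqPrqprPP$qRRRRPP
  rot[8] = rRRqPrqprPP$qRRRRPPQ
  rot[9] = RRqPrqprPP$qRRRRPPQr
  rot[10] = RqPrqprPP$qRRRRPPQrR
  rot[11] = qPrqprPP$qRRRRPPQrRR
  rot[12] = PrqprPP$qRRRRPPQrRRq
  rot[13] = rqprPP$qRRRRPPQrRRqP
  rot[14] = qprPP$qRRRRPPQrRRqPr
  rot[15] = prPP$qRRRRPPQrRRqPrq
  rot[16] = rPP$qRRRRPPQrRRqPrqp
  rot[17] = PP$qRRRRPPQrRRqPrqpr
  rot[18] = P$qRRRRPPQrRRqPrqprP
  rot[19] = $qRRRRPPQrRRqPrqprPP
Sorted (with $ < everything):
  sorted[0] = $qRRRRPPQrRRqPrqprPP
  sorted[1] = P$qRRRRPPQrRRqPrqprP
  sorted[2] = PP$qRRRRPPQrRRqPrqpr
  sorted[3] = PPQrRRqPrqprPP$qRRRR
  sorted[4] = PQrRRqPrqprPP$qRRRRP
  sorted[5] = PrqprPP$qRRRRPPQrRRq
  sorted[6] = QrRRqPrqprPP$qRRRRPP
  sorted[7] = RPPQrRRqPrqprPP$qRRR
  sorted[8] = RRPPQrRRqPrqprPP$qRR
  sorted[9] = RRRPPQrRRqPrqprPP$qR
  sorted[10] = RRRRPPQrRRqPrqprPP$q
  sorted[11] = RRqPrqprPP$qRRRRPPQr
  sorted[12] = RqPrqprPP$qRRRRPPQrR
  sorted[13] = prPP$qRRRRPPQrRRqPrq
  sorted[14] = qPrqprPP$qRRRRPPQrRR
  sorted[15] = qRRRRPPQrRRqPrqprPP$
  sorted[16] = qprPP$qRRRRPPQrRRqPr
  sorted[17] = rPP$qRRRRPPQrRRqPrqp
  sorted[18] = rRRqPrqprPP$qRRRRPPQ
  sorted[19] = rqprPP$qRRRRPPQrRRqP
sorted[8] = RRPPQrRRqPrqprPP$qRR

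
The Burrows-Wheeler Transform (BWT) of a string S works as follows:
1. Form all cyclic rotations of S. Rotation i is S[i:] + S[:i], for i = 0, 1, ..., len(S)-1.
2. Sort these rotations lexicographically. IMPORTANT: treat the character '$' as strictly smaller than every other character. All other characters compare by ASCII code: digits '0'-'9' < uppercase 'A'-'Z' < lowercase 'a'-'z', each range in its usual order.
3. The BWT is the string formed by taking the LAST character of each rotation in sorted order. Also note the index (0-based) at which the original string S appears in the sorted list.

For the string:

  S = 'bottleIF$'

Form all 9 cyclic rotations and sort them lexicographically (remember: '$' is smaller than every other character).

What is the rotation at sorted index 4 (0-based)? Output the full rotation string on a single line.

All 9 rotations (rotation i = S[i:]+S[:i]):
  rot[0] = bottleIF$
  rot[1] = ottleIF$b
  rot[2] = ttleIF$bo
  rot[3] = tleIF$bot
  rot[4] = leIF$bott
  rot[5] = eIF$bottl
  rot[6] = IF$bottle
  rot[7] = F$bottleI
  rot[8] = $bottleIF
Sorted (with $ < everything):
  sorted[0] = $bottleIF
  sorted[1] = F$bottleI
  sorted[2] = IF$bottle
  sorted[3] = bottleIF$
  sorted[4] = eIF$bottl
  sorted[5] = leIF$bott
  sorted[6] = ottleIF$b
  sorted[7] = tleIF$bot
  sorted[8] = ttleIF$bo
sorted[4] = eIF$bottl

Answer: eIF$bottl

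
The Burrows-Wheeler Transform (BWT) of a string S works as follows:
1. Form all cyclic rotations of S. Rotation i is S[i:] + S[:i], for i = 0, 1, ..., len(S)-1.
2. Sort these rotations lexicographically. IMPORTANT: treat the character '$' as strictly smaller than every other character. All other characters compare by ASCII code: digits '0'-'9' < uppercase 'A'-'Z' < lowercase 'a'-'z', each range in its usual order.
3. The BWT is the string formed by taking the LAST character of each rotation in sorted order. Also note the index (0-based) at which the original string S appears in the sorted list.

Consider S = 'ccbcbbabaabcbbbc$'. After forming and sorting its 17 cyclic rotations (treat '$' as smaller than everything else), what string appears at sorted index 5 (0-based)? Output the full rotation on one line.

All 17 rotations (rotation i = S[i:]+S[:i]):
  rot[0] = ccbcbbabaabcbbbc$
  rot[1] = cbcbbabaabcbbbc$c
  rot[2] = bcbbabaabcbbbc$cc
  rot[3] = cbbabaabcbbbc$ccb
  rot[4] = bbabaabcbbbc$ccbc
  rot[5] = babaabcbbbc$ccbcb
  rot[6] = abaabcbbbc$ccbcbb
  rot[7] = baabcbbbc$ccbcbba
  rot[8] = aabcbbbc$ccbcbbab
  rot[9] = abcbbbc$ccbcbbaba
  rot[10] = bcbbbc$ccbcbbabaa
  rot[11] = cbbbc$ccbcbbabaab
  rot[12] = bbbc$ccbcbbabaabc
  rot[13] = bbc$ccbcbbabaabcb
  rot[14] = bc$ccbcbbabaabcbb
  rot[15] = c$ccbcbbabaabcbbb
  rot[16] = $ccbcbbabaabcbbbc
Sorted (with $ < everything):
  sorted[0] = $ccbcbbabaabcbbbc
  sorted[1] = aabcbbbc$ccbcbbab
  sorted[2] = abaabcbbbc$ccbcbb
  sorted[3] = abcbbbc$ccbcbbaba
  sorted[4] = baabcbbbc$ccbcbba
  sorted[5] = babaabcbbbc$ccbcb
  sorted[6] = bbabaabcbbbc$ccbc
  sorted[7] = bbbc$ccbcbbabaabc
  sorted[8] = bbc$ccbcbbabaabcb
  sorted[9] = bc$ccbcbbabaabcbb
  sorted[10] = bcbbabaabcbbbc$cc
  sorted[11] = bcbbbc$ccbcbbabaa
  sorted[12] = c$ccbcbbabaabcbbb
  sorted[13] = cbbabaabcbbbc$ccb
  sorted[14] = cbbbc$ccbcbbabaab
  sorted[15] = cbcbbabaabcbbbc$c
  sorted[16] = ccbcbbabaabcbbbc$
sorted[5] = babaabcbbbc$ccbcb

Answer: babaabcbbbc$ccbcb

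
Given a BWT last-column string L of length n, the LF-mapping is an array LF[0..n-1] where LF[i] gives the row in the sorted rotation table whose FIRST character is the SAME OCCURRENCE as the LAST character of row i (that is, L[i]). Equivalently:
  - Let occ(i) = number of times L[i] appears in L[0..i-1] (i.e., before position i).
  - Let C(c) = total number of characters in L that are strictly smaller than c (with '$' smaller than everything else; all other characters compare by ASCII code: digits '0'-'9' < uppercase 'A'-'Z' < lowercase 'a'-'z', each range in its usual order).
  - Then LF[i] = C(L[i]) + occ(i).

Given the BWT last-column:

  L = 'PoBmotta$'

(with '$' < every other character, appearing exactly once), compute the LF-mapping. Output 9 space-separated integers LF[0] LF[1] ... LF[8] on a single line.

Answer: 2 5 1 4 6 7 8 3 0

Derivation:
Char counts: '$':1, 'B':1, 'P':1, 'a':1, 'm':1, 'o':2, 't':2
C (first-col start): C('$')=0, C('B')=1, C('P')=2, C('a')=3, C('m')=4, C('o')=5, C('t')=7
L[0]='P': occ=0, LF[0]=C('P')+0=2+0=2
L[1]='o': occ=0, LF[1]=C('o')+0=5+0=5
L[2]='B': occ=0, LF[2]=C('B')+0=1+0=1
L[3]='m': occ=0, LF[3]=C('m')+0=4+0=4
L[4]='o': occ=1, LF[4]=C('o')+1=5+1=6
L[5]='t': occ=0, LF[5]=C('t')+0=7+0=7
L[6]='t': occ=1, LF[6]=C('t')+1=7+1=8
L[7]='a': occ=0, LF[7]=C('a')+0=3+0=3
L[8]='$': occ=0, LF[8]=C('$')+0=0+0=0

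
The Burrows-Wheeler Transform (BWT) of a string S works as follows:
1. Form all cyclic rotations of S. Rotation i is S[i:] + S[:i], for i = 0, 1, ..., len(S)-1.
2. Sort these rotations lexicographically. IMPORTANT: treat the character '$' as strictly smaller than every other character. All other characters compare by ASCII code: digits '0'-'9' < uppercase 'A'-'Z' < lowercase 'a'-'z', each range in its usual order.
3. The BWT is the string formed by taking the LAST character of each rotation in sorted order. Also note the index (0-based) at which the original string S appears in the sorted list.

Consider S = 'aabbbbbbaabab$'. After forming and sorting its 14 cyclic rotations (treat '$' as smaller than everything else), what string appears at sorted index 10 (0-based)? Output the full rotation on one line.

Answer: bbbaabab$aabbb

Derivation:
All 14 rotations (rotation i = S[i:]+S[:i]):
  rot[0] = aabbbbbbaabab$
  rot[1] = abbbbbbaabab$a
  rot[2] = bbbbbbaabab$aa
  rot[3] = bbbbbaabab$aab
  rot[4] = bbbbaabab$aabb
  rot[5] = bbbaabab$aabbb
  rot[6] = bbaabab$aabbbb
  rot[7] = baabab$aabbbbb
  rot[8] = aabab$aabbbbbb
  rot[9] = abab$aabbbbbba
  rot[10] = bab$aabbbbbbaa
  rot[11] = ab$aabbbbbbaab
  rot[12] = b$aabbbbbbaaba
  rot[13] = $aabbbbbbaabab
Sorted (with $ < everything):
  sorted[0] = $aabbbbbbaabab
  sorted[1] = aabab$aabbbbbb
  sorted[2] = aabbbbbbaabab$
  sorted[3] = ab$aabbbbbbaab
  sorted[4] = abab$aabbbbbba
  sorted[5] = abbbbbbaabab$a
  sorted[6] = b$aabbbbbbaaba
  sorted[7] = baabab$aabbbbb
  sorted[8] = bab$aabbbbbbaa
  sorted[9] = bbaabab$aabbbb
  sorted[10] = bbbaabab$aabbb
  sorted[11] = bbbbaabab$aabb
  sorted[12] = bbbbbaabab$aab
  sorted[13] = bbbbbbaabab$aa
sorted[10] = bbbaabab$aabbb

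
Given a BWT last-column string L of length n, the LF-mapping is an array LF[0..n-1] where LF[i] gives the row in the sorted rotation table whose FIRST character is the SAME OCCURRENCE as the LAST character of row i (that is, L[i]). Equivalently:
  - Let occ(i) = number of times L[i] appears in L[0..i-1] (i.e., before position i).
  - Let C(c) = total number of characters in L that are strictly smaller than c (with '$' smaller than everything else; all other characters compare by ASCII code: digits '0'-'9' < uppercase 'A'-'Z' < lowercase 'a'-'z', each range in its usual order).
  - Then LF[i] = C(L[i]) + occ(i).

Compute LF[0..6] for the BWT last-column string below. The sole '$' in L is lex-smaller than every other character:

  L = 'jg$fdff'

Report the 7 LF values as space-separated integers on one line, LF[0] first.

Char counts: '$':1, 'd':1, 'f':3, 'g':1, 'j':1
C (first-col start): C('$')=0, C('d')=1, C('f')=2, C('g')=5, C('j')=6
L[0]='j': occ=0, LF[0]=C('j')+0=6+0=6
L[1]='g': occ=0, LF[1]=C('g')+0=5+0=5
L[2]='$': occ=0, LF[2]=C('$')+0=0+0=0
L[3]='f': occ=0, LF[3]=C('f')+0=2+0=2
L[4]='d': occ=0, LF[4]=C('d')+0=1+0=1
L[5]='f': occ=1, LF[5]=C('f')+1=2+1=3
L[6]='f': occ=2, LF[6]=C('f')+2=2+2=4

Answer: 6 5 0 2 1 3 4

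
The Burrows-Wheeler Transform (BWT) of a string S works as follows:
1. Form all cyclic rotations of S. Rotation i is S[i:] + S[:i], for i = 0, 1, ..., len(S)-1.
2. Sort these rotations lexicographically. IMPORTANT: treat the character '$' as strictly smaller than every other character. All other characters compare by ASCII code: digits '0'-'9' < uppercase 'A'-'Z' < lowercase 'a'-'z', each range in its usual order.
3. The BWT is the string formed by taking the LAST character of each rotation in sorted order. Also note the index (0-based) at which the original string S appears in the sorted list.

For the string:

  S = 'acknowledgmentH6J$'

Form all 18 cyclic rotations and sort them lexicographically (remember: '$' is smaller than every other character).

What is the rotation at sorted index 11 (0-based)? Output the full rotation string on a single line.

Answer: ledgmentH6J$acknow

Derivation:
All 18 rotations (rotation i = S[i:]+S[:i]):
  rot[0] = acknowledgmentH6J$
  rot[1] = cknowledgmentH6J$a
  rot[2] = knowledgmentH6J$ac
  rot[3] = nowledgmentH6J$ack
  rot[4] = owledgmentH6J$ackn
  rot[5] = wledgmentH6J$ackno
  rot[6] = ledgmentH6J$acknow
  rot[7] = edgmentH6J$acknowl
  rot[8] = dgmentH6J$acknowle
  rot[9] = gmentH6J$acknowled
  rot[10] = mentH6J$acknowledg
  rot[11] = entH6J$acknowledgm
  rot[12] = ntH6J$acknowledgme
  rot[13] = tH6J$acknowledgmen
  rot[14] = H6J$acknowledgment
  rot[15] = 6J$acknowledgmentH
  rot[16] = J$acknowledgmentH6
  rot[17] = $acknowledgmentH6J
Sorted (with $ < everything):
  sorted[0] = $acknowledgmentH6J
  sorted[1] = 6J$acknowledgmentH
  sorted[2] = H6J$acknowledgment
  sorted[3] = J$acknowledgmentH6
  sorted[4] = acknowledgmentH6J$
  sorted[5] = cknowledgmentH6J$a
  sorted[6] = dgmentH6J$acknowle
  sorted[7] = edgmentH6J$acknowl
  sorted[8] = entH6J$acknowledgm
  sorted[9] = gmentH6J$acknowled
  sorted[10] = knowledgmentH6J$ac
  sorted[11] = ledgmentH6J$acknow
  sorted[12] = mentH6J$acknowledg
  sorted[13] = nowledgmentH6J$ack
  sorted[14] = ntH6J$acknowledgme
  sorted[15] = owledgmentH6J$ackn
  sorted[16] = tH6J$acknowledgmen
  sorted[17] = wledgmentH6J$ackno
sorted[11] = ledgmentH6J$acknow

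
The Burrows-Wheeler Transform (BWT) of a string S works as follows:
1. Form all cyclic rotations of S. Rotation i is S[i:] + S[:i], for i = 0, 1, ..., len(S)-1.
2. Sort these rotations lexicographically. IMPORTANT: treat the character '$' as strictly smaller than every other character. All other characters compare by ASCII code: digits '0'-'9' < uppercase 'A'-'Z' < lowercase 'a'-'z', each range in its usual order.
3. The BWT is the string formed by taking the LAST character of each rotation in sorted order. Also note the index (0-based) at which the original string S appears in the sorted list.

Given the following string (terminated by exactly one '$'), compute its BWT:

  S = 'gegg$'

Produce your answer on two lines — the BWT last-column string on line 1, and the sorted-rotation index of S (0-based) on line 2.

All 5 rotations (rotation i = S[i:]+S[:i]):
  rot[0] = gegg$
  rot[1] = egg$g
  rot[2] = gg$ge
  rot[3] = g$geg
  rot[4] = $gegg
Sorted (with $ < everything):
  sorted[0] = $gegg  (last char: 'g')
  sorted[1] = egg$g  (last char: 'g')
  sorted[2] = g$geg  (last char: 'g')
  sorted[3] = gegg$  (last char: '$')
  sorted[4] = gg$ge  (last char: 'e')
Last column: ggg$e
Original string S is at sorted index 3

Answer: ggg$e
3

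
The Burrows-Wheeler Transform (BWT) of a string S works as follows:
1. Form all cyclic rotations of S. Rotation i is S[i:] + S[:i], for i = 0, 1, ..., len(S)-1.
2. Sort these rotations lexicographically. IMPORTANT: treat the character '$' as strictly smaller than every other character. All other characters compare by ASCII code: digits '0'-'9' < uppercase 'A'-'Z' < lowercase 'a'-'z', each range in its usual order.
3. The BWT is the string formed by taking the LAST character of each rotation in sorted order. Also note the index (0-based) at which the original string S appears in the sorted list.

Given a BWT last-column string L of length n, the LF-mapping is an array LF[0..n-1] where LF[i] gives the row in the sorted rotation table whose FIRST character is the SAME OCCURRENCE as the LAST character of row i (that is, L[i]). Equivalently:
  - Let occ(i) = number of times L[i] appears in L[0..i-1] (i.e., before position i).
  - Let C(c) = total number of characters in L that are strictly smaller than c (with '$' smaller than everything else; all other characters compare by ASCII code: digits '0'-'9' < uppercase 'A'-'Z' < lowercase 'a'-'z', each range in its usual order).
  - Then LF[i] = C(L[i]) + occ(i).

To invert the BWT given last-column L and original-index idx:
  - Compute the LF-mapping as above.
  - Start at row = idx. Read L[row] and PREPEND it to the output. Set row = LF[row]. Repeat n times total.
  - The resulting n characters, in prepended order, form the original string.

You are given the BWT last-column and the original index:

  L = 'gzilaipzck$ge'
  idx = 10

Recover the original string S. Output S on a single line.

Answer: picklezigzag$

Derivation:
LF mapping: 4 11 6 9 1 7 10 12 2 8 0 5 3
Walk LF starting at row 10, prepending L[row]:
  step 1: row=10, L[10]='$', prepend. Next row=LF[10]=0
  step 2: row=0, L[0]='g', prepend. Next row=LF[0]=4
  step 3: row=4, L[4]='a', prepend. Next row=LF[4]=1
  step 4: row=1, L[1]='z', prepend. Next row=LF[1]=11
  step 5: row=11, L[11]='g', prepend. Next row=LF[11]=5
  step 6: row=5, L[5]='i', prepend. Next row=LF[5]=7
  step 7: row=7, L[7]='z', prepend. Next row=LF[7]=12
  step 8: row=12, L[12]='e', prepend. Next row=LF[12]=3
  step 9: row=3, L[3]='l', prepend. Next row=LF[3]=9
  step 10: row=9, L[9]='k', prepend. Next row=LF[9]=8
  step 11: row=8, L[8]='c', prepend. Next row=LF[8]=2
  step 12: row=2, L[2]='i', prepend. Next row=LF[2]=6
  step 13: row=6, L[6]='p', prepend. Next row=LF[6]=10
Reversed output: picklezigzag$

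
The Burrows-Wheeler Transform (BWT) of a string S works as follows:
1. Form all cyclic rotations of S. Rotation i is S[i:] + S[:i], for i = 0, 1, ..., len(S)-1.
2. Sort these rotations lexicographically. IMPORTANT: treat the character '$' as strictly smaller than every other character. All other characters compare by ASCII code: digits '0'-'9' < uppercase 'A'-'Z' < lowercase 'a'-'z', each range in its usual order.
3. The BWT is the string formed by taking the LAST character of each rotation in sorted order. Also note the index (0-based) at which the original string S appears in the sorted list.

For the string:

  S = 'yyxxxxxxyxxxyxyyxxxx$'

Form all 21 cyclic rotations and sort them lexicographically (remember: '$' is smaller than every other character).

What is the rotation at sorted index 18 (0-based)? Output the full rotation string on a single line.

Answer: yxyyxxxx$yyxxxxxxyxxx

Derivation:
All 21 rotations (rotation i = S[i:]+S[:i]):
  rot[0] = yyxxxxxxyxxxyxyyxxxx$
  rot[1] = yxxxxxxyxxxyxyyxxxx$y
  rot[2] = xxxxxxyxxxyxyyxxxx$yy
  rot[3] = xxxxxyxxxyxyyxxxx$yyx
  rot[4] = xxxxyxxxyxyyxxxx$yyxx
  rot[5] = xxxyxxxyxyyxxxx$yyxxx
  rot[6] = xxyxxxyxyyxxxx$yyxxxx
  rot[7] = xyxxxyxyyxxxx$yyxxxxx
  rot[8] = yxxxyxyyxxxx$yyxxxxxx
  rot[9] = xxxyxyyxxxx$yyxxxxxxy
  rot[10] = xxyxyyxxxx$yyxxxxxxyx
  rot[11] = xyxyyxxxx$yyxxxxxxyxx
  rot[12] = yxyyxxxx$yyxxxxxxyxxx
  rot[13] = xyyxxxx$yyxxxxxxyxxxy
  rot[14] = yyxxxx$yyxxxxxxyxxxyx
  rot[15] = yxxxx$yyxxxxxxyxxxyxy
  rot[16] = xxxx$yyxxxxxxyxxxyxyy
  rot[17] = xxx$yyxxxxxxyxxxyxyyx
  rot[18] = xx$yyxxxxxxyxxxyxyyxx
  rot[19] = x$yyxxxxxxyxxxyxyyxxx
  rot[20] = $yyxxxxxxyxxxyxyyxxxx
Sorted (with $ < everything):
  sorted[0] = $yyxxxxxxyxxxyxyyxxxx
  sorted[1] = x$yyxxxxxxyxxxyxyyxxx
  sorted[2] = xx$yyxxxxxxyxxxyxyyxx
  sorted[3] = xxx$yyxxxxxxyxxxyxyyx
  sorted[4] = xxxx$yyxxxxxxyxxxyxyy
  sorted[5] = xxxxxxyxxxyxyyxxxx$yy
  sorted[6] = xxxxxyxxxyxyyxxxx$yyx
  sorted[7] = xxxxyxxxyxyyxxxx$yyxx
  sorted[8] = xxxyxxxyxyyxxxx$yyxxx
  sorted[9] = xxxyxyyxxxx$yyxxxxxxy
  sorted[10] = xxyxxxyxyyxxxx$yyxxxx
  sorted[11] = xxyxyyxxxx$yyxxxxxxyx
  sorted[12] = xyxxxyxyyxxxx$yyxxxxx
  sorted[13] = xyxyyxxxx$yyxxxxxxyxx
  sorted[14] = xyyxxxx$yyxxxxxxyxxxy
  sorted[15] = yxxxx$yyxxxxxxyxxxyxy
  sorted[16] = yxxxxxxyxxxyxyyxxxx$y
  sorted[17] = yxxxyxyyxxxx$yyxxxxxx
  sorted[18] = yxyyxxxx$yyxxxxxxyxxx
  sorted[19] = yyxxxx$yyxxxxxxyxxxyx
  sorted[20] = yyxxxxxxyxxxyxyyxxxx$
sorted[18] = yxyyxxxx$yyxxxxxxyxxx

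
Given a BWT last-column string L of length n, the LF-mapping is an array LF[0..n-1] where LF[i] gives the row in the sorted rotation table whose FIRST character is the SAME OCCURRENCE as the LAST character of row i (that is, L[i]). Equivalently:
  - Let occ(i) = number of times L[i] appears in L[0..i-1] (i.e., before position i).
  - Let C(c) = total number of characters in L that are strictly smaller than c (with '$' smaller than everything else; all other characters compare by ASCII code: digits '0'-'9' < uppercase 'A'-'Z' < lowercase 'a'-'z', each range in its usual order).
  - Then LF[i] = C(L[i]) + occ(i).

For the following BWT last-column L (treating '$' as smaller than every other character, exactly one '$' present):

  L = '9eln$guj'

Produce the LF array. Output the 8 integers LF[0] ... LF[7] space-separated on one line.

Char counts: '$':1, '9':1, 'e':1, 'g':1, 'j':1, 'l':1, 'n':1, 'u':1
C (first-col start): C('$')=0, C('9')=1, C('e')=2, C('g')=3, C('j')=4, C('l')=5, C('n')=6, C('u')=7
L[0]='9': occ=0, LF[0]=C('9')+0=1+0=1
L[1]='e': occ=0, LF[1]=C('e')+0=2+0=2
L[2]='l': occ=0, LF[2]=C('l')+0=5+0=5
L[3]='n': occ=0, LF[3]=C('n')+0=6+0=6
L[4]='$': occ=0, LF[4]=C('$')+0=0+0=0
L[5]='g': occ=0, LF[5]=C('g')+0=3+0=3
L[6]='u': occ=0, LF[6]=C('u')+0=7+0=7
L[7]='j': occ=0, LF[7]=C('j')+0=4+0=4

Answer: 1 2 5 6 0 3 7 4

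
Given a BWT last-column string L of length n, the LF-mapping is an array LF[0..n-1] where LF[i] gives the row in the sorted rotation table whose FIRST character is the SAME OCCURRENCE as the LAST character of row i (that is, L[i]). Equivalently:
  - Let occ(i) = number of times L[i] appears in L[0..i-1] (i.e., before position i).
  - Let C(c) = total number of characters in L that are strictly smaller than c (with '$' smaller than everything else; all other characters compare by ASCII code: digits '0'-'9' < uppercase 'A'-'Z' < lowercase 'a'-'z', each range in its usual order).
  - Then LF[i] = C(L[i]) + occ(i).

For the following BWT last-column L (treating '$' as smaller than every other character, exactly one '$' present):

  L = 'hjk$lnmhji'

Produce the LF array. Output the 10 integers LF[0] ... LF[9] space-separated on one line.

Char counts: '$':1, 'h':2, 'i':1, 'j':2, 'k':1, 'l':1, 'm':1, 'n':1
C (first-col start): C('$')=0, C('h')=1, C('i')=3, C('j')=4, C('k')=6, C('l')=7, C('m')=8, C('n')=9
L[0]='h': occ=0, LF[0]=C('h')+0=1+0=1
L[1]='j': occ=0, LF[1]=C('j')+0=4+0=4
L[2]='k': occ=0, LF[2]=C('k')+0=6+0=6
L[3]='$': occ=0, LF[3]=C('$')+0=0+0=0
L[4]='l': occ=0, LF[4]=C('l')+0=7+0=7
L[5]='n': occ=0, LF[5]=C('n')+0=9+0=9
L[6]='m': occ=0, LF[6]=C('m')+0=8+0=8
L[7]='h': occ=1, LF[7]=C('h')+1=1+1=2
L[8]='j': occ=1, LF[8]=C('j')+1=4+1=5
L[9]='i': occ=0, LF[9]=C('i')+0=3+0=3

Answer: 1 4 6 0 7 9 8 2 5 3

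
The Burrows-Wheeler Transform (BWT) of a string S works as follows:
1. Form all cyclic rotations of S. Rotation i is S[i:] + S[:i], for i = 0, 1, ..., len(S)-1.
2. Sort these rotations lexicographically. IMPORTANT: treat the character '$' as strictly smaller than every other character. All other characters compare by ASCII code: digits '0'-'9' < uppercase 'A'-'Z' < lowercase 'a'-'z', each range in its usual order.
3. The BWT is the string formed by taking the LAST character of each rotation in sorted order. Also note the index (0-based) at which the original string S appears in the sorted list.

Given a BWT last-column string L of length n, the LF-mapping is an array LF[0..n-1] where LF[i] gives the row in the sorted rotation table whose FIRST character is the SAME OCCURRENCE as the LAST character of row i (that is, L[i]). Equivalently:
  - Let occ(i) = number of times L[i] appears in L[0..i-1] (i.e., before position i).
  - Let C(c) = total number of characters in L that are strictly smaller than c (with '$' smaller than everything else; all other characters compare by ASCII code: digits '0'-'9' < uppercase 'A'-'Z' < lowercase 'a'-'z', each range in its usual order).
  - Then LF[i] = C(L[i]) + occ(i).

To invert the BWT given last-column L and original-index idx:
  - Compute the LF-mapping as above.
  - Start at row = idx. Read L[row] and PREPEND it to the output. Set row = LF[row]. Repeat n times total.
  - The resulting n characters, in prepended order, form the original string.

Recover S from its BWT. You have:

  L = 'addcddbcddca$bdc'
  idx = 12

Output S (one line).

Answer: dcbccdadbdcddda$

Derivation:
LF mapping: 1 9 10 5 11 12 3 6 13 14 7 2 0 4 15 8
Walk LF starting at row 12, prepending L[row]:
  step 1: row=12, L[12]='$', prepend. Next row=LF[12]=0
  step 2: row=0, L[0]='a', prepend. Next row=LF[0]=1
  step 3: row=1, L[1]='d', prepend. Next row=LF[1]=9
  step 4: row=9, L[9]='d', prepend. Next row=LF[9]=14
  step 5: row=14, L[14]='d', prepend. Next row=LF[14]=15
  step 6: row=15, L[15]='c', prepend. Next row=LF[15]=8
  step 7: row=8, L[8]='d', prepend. Next row=LF[8]=13
  step 8: row=13, L[13]='b', prepend. Next row=LF[13]=4
  step 9: row=4, L[4]='d', prepend. Next row=LF[4]=11
  step 10: row=11, L[11]='a', prepend. Next row=LF[11]=2
  step 11: row=2, L[2]='d', prepend. Next row=LF[2]=10
  step 12: row=10, L[10]='c', prepend. Next row=LF[10]=7
  step 13: row=7, L[7]='c', prepend. Next row=LF[7]=6
  step 14: row=6, L[6]='b', prepend. Next row=LF[6]=3
  step 15: row=3, L[3]='c', prepend. Next row=LF[3]=5
  step 16: row=5, L[5]='d', prepend. Next row=LF[5]=12
Reversed output: dcbccdadbdcddda$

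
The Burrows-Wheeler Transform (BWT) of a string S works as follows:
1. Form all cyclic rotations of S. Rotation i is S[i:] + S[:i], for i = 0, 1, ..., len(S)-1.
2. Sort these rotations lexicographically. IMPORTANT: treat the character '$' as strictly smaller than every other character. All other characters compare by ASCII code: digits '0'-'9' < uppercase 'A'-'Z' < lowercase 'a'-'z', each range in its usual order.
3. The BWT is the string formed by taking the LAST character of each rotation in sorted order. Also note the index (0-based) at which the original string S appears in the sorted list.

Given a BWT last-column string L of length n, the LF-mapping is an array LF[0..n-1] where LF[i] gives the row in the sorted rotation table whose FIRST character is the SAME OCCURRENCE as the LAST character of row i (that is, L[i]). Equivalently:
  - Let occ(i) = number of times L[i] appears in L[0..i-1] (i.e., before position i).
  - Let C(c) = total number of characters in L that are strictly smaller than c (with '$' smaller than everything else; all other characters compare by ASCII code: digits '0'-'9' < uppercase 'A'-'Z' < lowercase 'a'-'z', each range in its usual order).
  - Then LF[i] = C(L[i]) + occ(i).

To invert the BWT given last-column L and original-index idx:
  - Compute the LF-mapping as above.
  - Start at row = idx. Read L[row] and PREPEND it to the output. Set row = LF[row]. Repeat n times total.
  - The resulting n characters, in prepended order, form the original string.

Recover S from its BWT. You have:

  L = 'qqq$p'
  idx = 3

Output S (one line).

Answer: qpqq$

Derivation:
LF mapping: 2 3 4 0 1
Walk LF starting at row 3, prepending L[row]:
  step 1: row=3, L[3]='$', prepend. Next row=LF[3]=0
  step 2: row=0, L[0]='q', prepend. Next row=LF[0]=2
  step 3: row=2, L[2]='q', prepend. Next row=LF[2]=4
  step 4: row=4, L[4]='p', prepend. Next row=LF[4]=1
  step 5: row=1, L[1]='q', prepend. Next row=LF[1]=3
Reversed output: qpqq$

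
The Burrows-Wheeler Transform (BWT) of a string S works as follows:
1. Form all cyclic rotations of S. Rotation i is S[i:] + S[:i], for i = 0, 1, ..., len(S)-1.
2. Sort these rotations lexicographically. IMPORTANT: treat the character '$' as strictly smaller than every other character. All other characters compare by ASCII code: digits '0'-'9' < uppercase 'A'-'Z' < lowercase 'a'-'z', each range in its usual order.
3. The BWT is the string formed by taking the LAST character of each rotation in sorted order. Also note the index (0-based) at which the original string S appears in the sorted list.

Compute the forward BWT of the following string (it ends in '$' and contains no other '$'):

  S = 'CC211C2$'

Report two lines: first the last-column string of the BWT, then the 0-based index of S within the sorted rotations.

All 8 rotations (rotation i = S[i:]+S[:i]):
  rot[0] = CC211C2$
  rot[1] = C211C2$C
  rot[2] = 211C2$CC
  rot[3] = 11C2$CC2
  rot[4] = 1C2$CC21
  rot[5] = C2$CC211
  rot[6] = 2$CC211C
  rot[7] = $CC211C2
Sorted (with $ < everything):
  sorted[0] = $CC211C2  (last char: '2')
  sorted[1] = 11C2$CC2  (last char: '2')
  sorted[2] = 1C2$CC21  (last char: '1')
  sorted[3] = 2$CC211C  (last char: 'C')
  sorted[4] = 211C2$CC  (last char: 'C')
  sorted[5] = C2$CC211  (last char: '1')
  sorted[6] = C211C2$C  (last char: 'C')
  sorted[7] = CC211C2$  (last char: '$')
Last column: 221CC1C$
Original string S is at sorted index 7

Answer: 221CC1C$
7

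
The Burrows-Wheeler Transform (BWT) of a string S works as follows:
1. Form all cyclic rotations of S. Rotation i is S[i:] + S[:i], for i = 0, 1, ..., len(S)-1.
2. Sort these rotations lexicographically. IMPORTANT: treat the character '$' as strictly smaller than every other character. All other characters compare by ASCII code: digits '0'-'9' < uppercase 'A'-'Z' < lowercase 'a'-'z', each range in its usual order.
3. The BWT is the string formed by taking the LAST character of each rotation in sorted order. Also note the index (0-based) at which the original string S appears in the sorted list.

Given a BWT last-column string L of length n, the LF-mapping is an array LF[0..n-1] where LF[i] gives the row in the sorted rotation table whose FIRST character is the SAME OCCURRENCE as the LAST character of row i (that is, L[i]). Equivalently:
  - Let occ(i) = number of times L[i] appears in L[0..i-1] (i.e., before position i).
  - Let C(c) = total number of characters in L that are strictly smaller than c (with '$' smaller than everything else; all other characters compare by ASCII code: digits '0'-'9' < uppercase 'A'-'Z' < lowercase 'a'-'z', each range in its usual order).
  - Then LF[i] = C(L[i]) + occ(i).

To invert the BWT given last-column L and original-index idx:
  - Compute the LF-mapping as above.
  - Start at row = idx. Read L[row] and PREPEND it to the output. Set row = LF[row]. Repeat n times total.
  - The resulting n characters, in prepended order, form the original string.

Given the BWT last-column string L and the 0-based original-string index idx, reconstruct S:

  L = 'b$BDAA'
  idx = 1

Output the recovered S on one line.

LF mapping: 5 0 3 4 1 2
Walk LF starting at row 1, prepending L[row]:
  step 1: row=1, L[1]='$', prepend. Next row=LF[1]=0
  step 2: row=0, L[0]='b', prepend. Next row=LF[0]=5
  step 3: row=5, L[5]='A', prepend. Next row=LF[5]=2
  step 4: row=2, L[2]='B', prepend. Next row=LF[2]=3
  step 5: row=3, L[3]='D', prepend. Next row=LF[3]=4
  step 6: row=4, L[4]='A', prepend. Next row=LF[4]=1
Reversed output: ADBAb$

Answer: ADBAb$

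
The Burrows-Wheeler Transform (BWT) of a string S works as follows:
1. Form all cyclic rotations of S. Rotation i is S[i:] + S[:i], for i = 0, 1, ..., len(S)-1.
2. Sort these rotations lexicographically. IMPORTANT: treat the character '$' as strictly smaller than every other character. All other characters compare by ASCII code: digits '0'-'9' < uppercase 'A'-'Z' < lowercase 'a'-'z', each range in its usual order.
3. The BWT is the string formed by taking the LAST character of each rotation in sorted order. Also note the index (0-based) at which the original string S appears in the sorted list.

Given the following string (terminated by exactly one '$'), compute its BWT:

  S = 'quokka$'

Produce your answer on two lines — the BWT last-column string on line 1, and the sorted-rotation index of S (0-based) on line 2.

All 7 rotations (rotation i = S[i:]+S[:i]):
  rot[0] = quokka$
  rot[1] = uokka$q
  rot[2] = okka$qu
  rot[3] = kka$quo
  rot[4] = ka$quok
  rot[5] = a$quokk
  rot[6] = $quokka
Sorted (with $ < everything):
  sorted[0] = $quokka  (last char: 'a')
  sorted[1] = a$quokk  (last char: 'k')
  sorted[2] = ka$quok  (last char: 'k')
  sorted[3] = kka$quo  (last char: 'o')
  sorted[4] = okka$qu  (last char: 'u')
  sorted[5] = quokka$  (last char: '$')
  sorted[6] = uokka$q  (last char: 'q')
Last column: akkou$q
Original string S is at sorted index 5

Answer: akkou$q
5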